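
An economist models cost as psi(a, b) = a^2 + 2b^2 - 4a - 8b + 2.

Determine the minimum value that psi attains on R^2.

-10

psi(a,b) separates as P(a) + Q(b) + 2, so its minimum is min P + min Q + 2.
P'(a) = 2a - 4 vanishes at a ∈ {2}; Q'(b) = 4b - 8 vanishes at b ∈ {2}.
Local minima of P (where P''>0): P(2)=-4. Local minima of Q: Q(2)=-8.
So the global minimum of psi is P(2) + Q(2) + 2 = -4 − 8 + 2 = -10, attained at (2, 2).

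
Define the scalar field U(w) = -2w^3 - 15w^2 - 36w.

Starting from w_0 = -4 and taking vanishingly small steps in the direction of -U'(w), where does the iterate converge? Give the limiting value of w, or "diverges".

-3

U'(w) = -6(w + 2)(w + 3), so U'(-4) = -12.
Gradient descent moves in the -U' direction, i.e. w is increasing.
The nearest critical point in that direction is w = -3, where U'' = 6 > 0 (a local minimum). The iterate converges there.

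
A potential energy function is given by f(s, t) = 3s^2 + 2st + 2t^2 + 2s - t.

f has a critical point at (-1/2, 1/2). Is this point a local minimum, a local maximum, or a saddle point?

The Hessian of f is constant: H = [[6, 2], [2, 4]].
det(H) = 6·4 − 2² = 20.
det(H) > 0 and tr(H) = 10 > 0, so H is positive definite and the point is a local minimum.

local minimum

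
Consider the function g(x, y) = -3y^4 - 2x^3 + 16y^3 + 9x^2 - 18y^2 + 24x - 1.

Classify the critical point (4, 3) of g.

local maximum

The mixed partial ∂²g/∂x∂y is 0, so the Hessian at any point is diag(g_xx, g_yy) = diag(6(-2x + 3), 12(-3y^2 + 8y - 3)).
At (4, 3): H = diag(-30, -72).
Both eigenvalues are negative, so H is negative definite: a local maximum.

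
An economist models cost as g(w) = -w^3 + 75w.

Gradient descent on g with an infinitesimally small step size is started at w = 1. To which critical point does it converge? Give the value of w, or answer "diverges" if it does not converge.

-5

g'(w) = -3(w - 5)(w + 5), so g'(1) = 72.
Gradient descent moves in the -g' direction, i.e. w is decreasing.
The nearest critical point in that direction is w = -5, where g'' = 30 > 0 (a local minimum). The iterate converges there.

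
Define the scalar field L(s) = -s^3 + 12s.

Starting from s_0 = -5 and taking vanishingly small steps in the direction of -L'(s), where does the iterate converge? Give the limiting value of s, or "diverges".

L'(s) = -3(s - 2)(s + 2), so L'(-5) = -63.
Gradient descent moves in the -L' direction, i.e. s is increasing.
The nearest critical point in that direction is s = -2, where L'' = 12 > 0 (a local minimum). The iterate converges there.

-2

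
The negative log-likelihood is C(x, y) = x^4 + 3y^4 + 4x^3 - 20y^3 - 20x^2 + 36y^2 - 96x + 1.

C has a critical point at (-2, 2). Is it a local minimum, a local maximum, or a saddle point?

The mixed partial ∂²C/∂x∂y is 0, so the Hessian at any point is diag(C_xx, C_yy) = diag(4(3x^2 + 6x - 10), 12(3y^2 - 10y + 6)).
At (-2, 2): H = diag(-40, -24).
Both eigenvalues are negative, so H is negative definite: a local maximum.

local maximum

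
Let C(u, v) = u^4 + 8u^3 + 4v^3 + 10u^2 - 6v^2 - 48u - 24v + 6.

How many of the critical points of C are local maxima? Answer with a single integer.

1

C separates as a function of u plus a function of v, so ∇C=0 decouples.
∂C/∂u = 4(u - 1)(u + 3)(u + 4) = 0 at u ∈ {-4, -3, 1}; ∂C/∂v = 12(v - 2)(v + 1) = 0 at v ∈ {-1, 2}.
The Hessian is diagonal: diag(C_uu, C_vv). Second derivatives: C_uu(-4)=20, C_uu(-3)=-16, C_uu(1)=80; C_vv(-1)=-36, C_vv(2)=36.
Local maxima occur where both diagonal entries negative: (-3, -1). Count: 1.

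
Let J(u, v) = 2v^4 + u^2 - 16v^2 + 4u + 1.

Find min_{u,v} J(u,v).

-35

J(u,v) separates as P(u) + Q(v) + 1, so its minimum is min P + min Q + 1.
P'(u) = 2u + 4 vanishes at u ∈ {-2}; Q'(v) = 8v(v - 2)(v + 2) vanishes at v ∈ {-2, 0, 2}.
Local minima of P (where P''>0): P(-2)=-4. Local minima of Q: Q(-2)=-32, Q(2)=-32.
So the global minimum of J is P(-2) + Q(-2) + 1 = -4 − 32 + 1 = -35, attained at (-2, -2).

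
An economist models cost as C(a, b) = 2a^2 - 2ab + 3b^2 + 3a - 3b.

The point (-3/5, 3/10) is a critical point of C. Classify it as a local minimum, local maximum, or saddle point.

The Hessian of C is constant: H = [[4, -2], [-2, 6]].
det(H) = 4·6 − (-2)² = 20.
det(H) > 0 and tr(H) = 10 > 0, so H is positive definite and the point is a local minimum.

local minimum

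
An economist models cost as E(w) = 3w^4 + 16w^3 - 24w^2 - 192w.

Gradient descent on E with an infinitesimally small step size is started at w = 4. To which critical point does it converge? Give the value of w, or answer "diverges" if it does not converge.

2

E'(w) = 12(w - 2)(w + 2)(w + 4), so E'(4) = 1152.
Gradient descent moves in the -E' direction, i.e. w is decreasing.
The nearest critical point in that direction is w = 2, where E'' = 288 > 0 (a local minimum). The iterate converges there.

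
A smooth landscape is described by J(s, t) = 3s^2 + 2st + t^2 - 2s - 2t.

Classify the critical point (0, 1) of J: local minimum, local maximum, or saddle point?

local minimum

The Hessian of J is constant: H = [[6, 2], [2, 2]].
det(H) = 6·2 − 2² = 8.
det(H) > 0 and tr(H) = 8 > 0, so H is positive definite and the point is a local minimum.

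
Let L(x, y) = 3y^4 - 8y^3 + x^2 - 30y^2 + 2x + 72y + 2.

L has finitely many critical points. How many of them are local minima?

2

L separates as a function of x plus a function of y, so ∇L=0 decouples.
∂L/∂x = 2(x + 1) = 0 at x ∈ {-1}; ∂L/∂y = 12(y - 3)(y - 1)(y + 2) = 0 at y ∈ {-2, 1, 3}.
The Hessian is diagonal: diag(L_xx, L_yy). Second derivatives: L_xx(-1)=2; L_yy(-2)=180, L_yy(1)=-72, L_yy(3)=120.
Local minima occur where both diagonal entries positive: (-1, -2), (-1, 3). Count: 2.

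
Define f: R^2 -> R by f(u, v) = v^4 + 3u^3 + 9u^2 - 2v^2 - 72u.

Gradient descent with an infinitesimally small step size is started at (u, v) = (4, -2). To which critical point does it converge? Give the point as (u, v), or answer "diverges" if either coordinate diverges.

(2, -1)

f is separable, so gradient descent decouples: u follows -∂f/∂u, v follows -∂f/∂v.
∂f/∂u = 9(u - 2)(u + 4); at u=4 this is 144, so u decreases.
∂f/∂v = 4v(v - 1)(v + 1); at v=-2 this is -24, so v increases.
u converges to its nearest critical value 2 (a local min of the u-part); v converges to -1. The iterate converges to (2, -1).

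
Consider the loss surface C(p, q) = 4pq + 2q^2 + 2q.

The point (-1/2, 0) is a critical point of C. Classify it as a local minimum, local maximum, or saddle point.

saddle point

The Hessian of C is constant: H = [[0, 4], [4, 4]].
det(H) = 0·4 − 4² = -16.
Since det(H) < 0, H is indefinite and the critical point is a saddle point.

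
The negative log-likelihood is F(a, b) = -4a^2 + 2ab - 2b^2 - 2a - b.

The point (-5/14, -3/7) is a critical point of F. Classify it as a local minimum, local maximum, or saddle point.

The Hessian of F is constant: H = [[-8, 2], [2, -4]].
det(H) = (-8)·(-4) − 2² = 28.
det(H) > 0 and tr(H) = -12 < 0, so H is negative definite and the point is a local maximum.

local maximum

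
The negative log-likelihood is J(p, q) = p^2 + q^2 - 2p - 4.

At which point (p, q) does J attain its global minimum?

(1, 0)

J(p,q) separates as A(p) + B(q) − 4, so its minimum is min A + min B − 4.
A'(p) = 2p - 2 vanishes at p ∈ {1}; B'(q) = 2q vanishes at q ∈ {0}.
Local minima of A (where A''>0): A(1)=-1. Local minima of B: B(0)=0.
So the global minimum of J is A(1) + B(0) − 4 = -1 + 0 − 4 = -5, attained at (1, 0).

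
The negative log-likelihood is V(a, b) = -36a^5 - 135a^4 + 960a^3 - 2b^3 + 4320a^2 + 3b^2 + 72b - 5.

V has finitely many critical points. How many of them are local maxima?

2

V separates as a function of a plus a function of b, so ∇V=0 decouples.
∂V/∂a = -180a(a - 4)(a + 3)(a + 4) = 0 at a ∈ {-4, -3, 0, 4}; ∂V/∂b = -6(b - 4)(b + 3) = 0 at b ∈ {-3, 4}.
The Hessian is diagonal: diag(V_aa, V_bb). Second derivatives: V_aa(-4)=5760, V_aa(-3)=-3780, V_aa(0)=8640, V_aa(4)=-40320; V_bb(-3)=42, V_bb(4)=-42.
Local maxima occur where both diagonal entries negative: (-3, 4), (4, 4). Count: 2.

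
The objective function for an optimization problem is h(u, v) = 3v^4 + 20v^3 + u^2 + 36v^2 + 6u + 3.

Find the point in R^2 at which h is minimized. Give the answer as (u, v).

(-3, 0)

h(u,v) separates as P(u) + Q(v) + 3, so its minimum is min P + min Q + 3.
P'(u) = 2u + 6 vanishes at u ∈ {-3}; Q'(v) = 12v(v + 2)(v + 3) vanishes at v ∈ {-3, -2, 0}.
Local minima of P (where P''>0): P(-3)=-9. Local minima of Q: Q(-3)=27, Q(0)=0.
So the global minimum of h is P(-3) + Q(0) + 3 = -9 + 0 + 3 = -6, attained at (-3, 0).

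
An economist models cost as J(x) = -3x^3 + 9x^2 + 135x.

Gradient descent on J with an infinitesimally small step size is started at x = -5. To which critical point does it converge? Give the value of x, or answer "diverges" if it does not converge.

-3

J'(x) = -9(x - 5)(x + 3), so J'(-5) = -180.
Gradient descent moves in the -J' direction, i.e. x is increasing.
The nearest critical point in that direction is x = -3, where J'' = 72 > 0 (a local minimum). The iterate converges there.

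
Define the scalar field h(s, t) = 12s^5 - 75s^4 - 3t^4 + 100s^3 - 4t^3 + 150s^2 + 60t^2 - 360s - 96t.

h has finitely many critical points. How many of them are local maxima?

4

h separates as a function of s plus a function of t, so ∇h=0 decouples.
∂h/∂s = 60(s - 3)(s - 2)(s - 1)(s + 1) = 0 at s ∈ {-1, 1, 2, 3}; ∂h/∂t = -12(t - 2)(t - 1)(t + 4) = 0 at t ∈ {-4, 1, 2}.
The Hessian is diagonal: diag(h_ss, h_tt). Second derivatives: h_ss(-1)=-1440, h_ss(1)=240, h_ss(2)=-180, h_ss(3)=480; h_tt(-4)=-360, h_tt(1)=60, h_tt(2)=-72.
Local maxima occur where both diagonal entries negative: (-1, -4), (-1, 2), (2, -4), (2, 2). Count: 4.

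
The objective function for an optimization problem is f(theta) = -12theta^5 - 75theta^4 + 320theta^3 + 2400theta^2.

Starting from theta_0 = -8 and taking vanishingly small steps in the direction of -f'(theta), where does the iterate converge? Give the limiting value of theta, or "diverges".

f'(theta) = -60theta(theta - 4)(theta + 4)(theta + 5), so f'(-8) = -69120.
Gradient descent moves in the -f' direction, i.e. theta is increasing.
The nearest critical point in that direction is theta = -5, where f'' = 2700 > 0 (a local minimum). The iterate converges there.

-5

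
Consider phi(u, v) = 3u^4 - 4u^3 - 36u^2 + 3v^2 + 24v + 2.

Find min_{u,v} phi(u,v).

-235

phi(u,v) separates as P(u) + Q(v) + 2, so its minimum is min P + min Q + 2.
P'(u) = 12u(u - 3)(u + 2) vanishes at u ∈ {-2, 0, 3}; Q'(v) = 6v + 24 vanishes at v ∈ {-4}.
Local minima of P (where P''>0): P(-2)=-64, P(3)=-189. Local minima of Q: Q(-4)=-48.
So the global minimum of phi is P(3) + Q(-4) + 2 = -189 − 48 + 2 = -235, attained at (3, -4).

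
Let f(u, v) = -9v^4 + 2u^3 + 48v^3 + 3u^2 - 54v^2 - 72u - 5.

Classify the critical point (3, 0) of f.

saddle point

The mixed partial ∂²f/∂u∂v is 0, so the Hessian at any point is diag(f_uu, f_vv) = diag(6(2u + 1), 36(-3v^2 + 8v - 3)).
At (3, 0): H = diag(42, -108).
The eigenvalues have opposite signs, so H is indefinite: a saddle point.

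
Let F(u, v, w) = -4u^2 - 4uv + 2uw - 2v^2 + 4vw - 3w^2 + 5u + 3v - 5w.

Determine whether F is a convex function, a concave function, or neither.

concave

F is quadratic, so its Hessian is the constant matrix H = [[-8, -4, 2], [-4, -4, 4], [2, 4, -6]].
Leading principal minors: -8, 16, -16.
Signs alternate −, +, − ⇒ H ≺ 0 ⇒ concave.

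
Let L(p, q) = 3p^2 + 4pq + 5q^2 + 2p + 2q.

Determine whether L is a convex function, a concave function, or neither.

convex

L is quadratic, so its Hessian is the constant matrix H = [[6, 4], [4, 10]].
det(H) = 44, tr(H) = 16.
det(H) > 0 and tr(H) > 0, so H is positive definite everywhere: convex.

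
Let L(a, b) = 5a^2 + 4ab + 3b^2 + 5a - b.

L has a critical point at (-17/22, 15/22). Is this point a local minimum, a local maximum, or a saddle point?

local minimum

The Hessian of L is constant: H = [[10, 4], [4, 6]].
det(H) = 10·6 − 4² = 44.
det(H) > 0 and tr(H) = 16 > 0, so H is positive definite and the point is a local minimum.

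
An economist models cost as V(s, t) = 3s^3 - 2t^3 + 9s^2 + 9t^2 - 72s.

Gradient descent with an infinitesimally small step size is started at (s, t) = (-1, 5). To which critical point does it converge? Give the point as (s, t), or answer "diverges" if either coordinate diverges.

diverges

V is separable, so gradient descent decouples: s follows -∂V/∂s, t follows -∂V/∂t.
∂V/∂s = 9(s - 2)(s + 4); at s=-1 this is -81, so s increases.
∂V/∂t = -6t(t - 3); at t=5 this is -60, so t increases.
The t-coordinate has no critical point in that direction and runs off to infinity.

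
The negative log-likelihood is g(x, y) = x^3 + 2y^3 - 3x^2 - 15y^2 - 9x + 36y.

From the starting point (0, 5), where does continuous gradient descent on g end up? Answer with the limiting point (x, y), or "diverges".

g is separable, so gradient descent decouples: x follows -∂g/∂x, y follows -∂g/∂y.
∂g/∂x = 3(x - 3)(x + 1); at x=0 this is -9, so x increases.
∂g/∂y = 6(y - 3)(y - 2); at y=5 this is 36, so y decreases.
x converges to its nearest critical value 3 (a local min of the x-part); y converges to 3. The iterate converges to (3, 3).

(3, 3)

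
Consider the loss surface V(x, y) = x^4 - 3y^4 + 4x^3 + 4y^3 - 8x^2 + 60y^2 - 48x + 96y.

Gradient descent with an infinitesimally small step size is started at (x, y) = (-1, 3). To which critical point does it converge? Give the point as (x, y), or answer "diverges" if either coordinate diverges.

(2, -1)

V is separable, so gradient descent decouples: x follows -∂V/∂x, y follows -∂V/∂y.
∂V/∂x = 4(x - 2)(x + 2)(x + 3); at x=-1 this is -24, so x increases.
∂V/∂y = -12(y - 4)(y + 1)(y + 2); at y=3 this is 240, so y decreases.
x converges to its nearest critical value 2 (a local min of the x-part); y converges to -1. The iterate converges to (2, -1).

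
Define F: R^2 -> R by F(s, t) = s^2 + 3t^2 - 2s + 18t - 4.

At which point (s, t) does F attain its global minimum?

F(s,t) separates as P(s) + Q(t) − 4, so its minimum is min P + min Q − 4.
P'(s) = 2s - 2 vanishes at s ∈ {1}; Q'(t) = 6(t + 3) vanishes at t ∈ {-3}.
Local minima of P (where P''>0): P(1)=-1. Local minima of Q: Q(-3)=-27.
So the global minimum of F is P(1) + Q(-3) − 4 = -1 − 27 − 4 = -32, attained at (1, -3).

(1, -3)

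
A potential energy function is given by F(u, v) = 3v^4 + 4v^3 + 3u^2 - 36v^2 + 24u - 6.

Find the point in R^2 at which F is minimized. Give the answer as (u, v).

(-4, -3)

F(u,v) separates as P(u) + Q(v) − 6, so its minimum is min P + min Q − 6.
P'(u) = 6u + 24 vanishes at u ∈ {-4}; Q'(v) = 12v(v - 2)(v + 3) vanishes at v ∈ {-3, 0, 2}.
Local minima of P (where P''>0): P(-4)=-48. Local minima of Q: Q(-3)=-189, Q(2)=-64.
So the global minimum of F is P(-4) + Q(-3) − 6 = -48 − 189 − 6 = -243, attained at (-4, -3).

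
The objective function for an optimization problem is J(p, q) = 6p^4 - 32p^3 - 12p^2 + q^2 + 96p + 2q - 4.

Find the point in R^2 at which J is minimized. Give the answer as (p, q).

(4, -1)

J(p,q) separates as A(p) + B(q) − 4, so its minimum is min A + min B − 4.
A'(p) = 24(p - 4)(p - 1)(p + 1) vanishes at p ∈ {-1, 1, 4}; B'(q) = 2q + 2 vanishes at q ∈ {-1}.
Local minima of A (where A''>0): A(-1)=-70, A(4)=-320. Local minima of B: B(-1)=-1.
So the global minimum of J is A(4) + B(-1) − 4 = -320 − 1 − 4 = -325, attained at (4, -1).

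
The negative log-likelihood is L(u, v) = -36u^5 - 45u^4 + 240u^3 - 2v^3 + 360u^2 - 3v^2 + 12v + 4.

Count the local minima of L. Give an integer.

2

L separates as a function of u plus a function of v, so ∇L=0 decouples.
∂L/∂u = -180u(u - 2)(u + 1)(u + 2) = 0 at u ∈ {-2, -1, 0, 2}; ∂L/∂v = -6(v - 1)(v + 2) = 0 at v ∈ {-2, 1}.
The Hessian is diagonal: diag(L_uu, L_vv). Second derivatives: L_uu(-2)=1440, L_uu(-1)=-540, L_uu(0)=720, L_uu(2)=-4320; L_vv(-2)=18, L_vv(1)=-18.
Local minima occur where both diagonal entries positive: (-2, -2), (0, -2). Count: 2.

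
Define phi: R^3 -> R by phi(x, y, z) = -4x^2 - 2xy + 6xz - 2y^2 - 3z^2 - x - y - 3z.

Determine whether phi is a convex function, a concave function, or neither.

concave

phi is quadratic, so its Hessian is the constant matrix H = [[-8, -2, 6], [-2, -4, 0], [6, 0, -6]].
Leading principal minors: -8, 28, -24.
Signs alternate −, +, − ⇒ H ≺ 0 ⇒ concave.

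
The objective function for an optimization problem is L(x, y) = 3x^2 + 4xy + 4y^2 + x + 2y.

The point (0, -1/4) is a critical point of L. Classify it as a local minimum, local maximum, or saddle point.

local minimum

The Hessian of L is constant: H = [[6, 4], [4, 8]].
det(H) = 6·8 − 4² = 32.
det(H) > 0 and tr(H) = 14 > 0, so H is positive definite and the point is a local minimum.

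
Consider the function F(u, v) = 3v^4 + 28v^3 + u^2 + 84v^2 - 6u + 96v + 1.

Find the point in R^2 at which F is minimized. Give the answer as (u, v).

(3, -4)

F(u,v) separates as P(u) + Q(v) + 1, so its minimum is min P + min Q + 1.
P'(u) = 2u - 6 vanishes at u ∈ {3}; Q'(v) = 12(v + 1)(v + 2)(v + 4) vanishes at v ∈ {-4, -2, -1}.
Local minima of P (where P''>0): P(3)=-9. Local minima of Q: Q(-4)=-64, Q(-1)=-37.
So the global minimum of F is P(3) + Q(-4) + 1 = -9 − 64 + 1 = -72, attained at (3, -4).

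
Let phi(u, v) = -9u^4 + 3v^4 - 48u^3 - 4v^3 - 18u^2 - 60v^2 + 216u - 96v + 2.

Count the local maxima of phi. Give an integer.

phi separates as a function of u plus a function of v, so ∇phi=0 decouples.
∂phi/∂u = -36(u - 1)(u + 2)(u + 3) = 0 at u ∈ {-3, -2, 1}; ∂phi/∂v = 12(v - 4)(v + 1)(v + 2) = 0 at v ∈ {-2, -1, 4}.
The Hessian is diagonal: diag(phi_uu, phi_vv). Second derivatives: phi_uu(-3)=-144, phi_uu(-2)=108, phi_uu(1)=-432; phi_vv(-2)=72, phi_vv(-1)=-60, phi_vv(4)=360.
Local maxima occur where both diagonal entries negative: (-3, -1), (1, -1). Count: 2.

2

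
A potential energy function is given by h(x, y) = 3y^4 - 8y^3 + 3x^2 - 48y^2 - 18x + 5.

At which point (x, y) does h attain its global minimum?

(3, 4)

h(x,y) separates as P(x) + Q(y) + 5, so its minimum is min P + min Q + 5.
P'(x) = 6x - 18 vanishes at x ∈ {3}; Q'(y) = 12y(y - 4)(y + 2) vanishes at y ∈ {-2, 0, 4}.
Local minima of P (where P''>0): P(3)=-27. Local minima of Q: Q(-2)=-80, Q(4)=-512.
So the global minimum of h is P(3) + Q(4) + 5 = -27 − 512 + 5 = -534, attained at (3, 4).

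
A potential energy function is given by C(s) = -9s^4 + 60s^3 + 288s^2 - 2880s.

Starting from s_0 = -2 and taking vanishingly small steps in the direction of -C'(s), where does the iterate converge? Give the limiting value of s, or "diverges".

C'(s) = -36(s - 5)(s - 4)(s + 4), so C'(-2) = -3024.
Gradient descent moves in the -C' direction, i.e. s is increasing.
The nearest critical point in that direction is s = 4, where C'' = 288 > 0 (a local minimum). The iterate converges there.

4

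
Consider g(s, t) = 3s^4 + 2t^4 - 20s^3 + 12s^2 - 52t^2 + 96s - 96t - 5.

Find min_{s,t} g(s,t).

-770

g(s,t) separates as P(s) + Q(t) − 5, so its minimum is min P + min Q − 5.
P'(s) = 12(s - 4)(s - 2)(s + 1) vanishes at s ∈ {-1, 2, 4}; Q'(t) = 8(t - 4)(t + 1)(t + 3) vanishes at t ∈ {-3, -1, 4}.
Local minima of P (where P''>0): P(-1)=-61, P(4)=64. Local minima of Q: Q(-3)=-18, Q(4)=-704.
So the global minimum of g is P(-1) + Q(4) − 5 = -61 − 704 − 5 = -770, attained at (-1, 4).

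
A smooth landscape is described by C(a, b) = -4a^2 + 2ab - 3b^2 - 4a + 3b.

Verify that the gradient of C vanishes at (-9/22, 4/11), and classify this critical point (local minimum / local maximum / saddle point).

local maximum

∇C = (-8a + 2b - 4, 2a - 6b + 3); substituting (-9/22, 4/11) gives ∇C = (0, 0), so (-9/22, 4/11) is indeed a critical point.
The Hessian of C is constant: H = [[-8, 2], [2, -6]].
det(H) = (-8)·(-6) − 2² = 44.
det(H) > 0 and tr(H) = -14 < 0, so H is negative definite and the point is a local maximum.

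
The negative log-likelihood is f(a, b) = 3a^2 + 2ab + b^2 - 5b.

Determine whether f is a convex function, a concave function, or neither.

convex

f is quadratic, so its Hessian is the constant matrix H = [[6, 2], [2, 2]].
det(H) = 8, tr(H) = 8.
det(H) > 0 and tr(H) > 0, so H is positive definite everywhere: convex.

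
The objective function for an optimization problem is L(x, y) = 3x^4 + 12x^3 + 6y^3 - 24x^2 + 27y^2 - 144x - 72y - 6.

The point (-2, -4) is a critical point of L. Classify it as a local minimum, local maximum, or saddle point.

local maximum

The mixed partial ∂²L/∂x∂y is 0, so the Hessian at any point is diag(L_xx, L_yy) = diag(12(3x^2 + 6x - 4), 18(2y + 3)).
At (-2, -4): H = diag(-48, -90).
Both eigenvalues are negative, so H is negative definite: a local maximum.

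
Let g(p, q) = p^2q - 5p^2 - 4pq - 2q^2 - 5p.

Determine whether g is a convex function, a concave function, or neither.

neither

The term p^2q is cubic, so the Hessian is not constant.
∂²g/∂p² = 2q - 10, which takes both signs as q varies (negative for sufficiently negative q). A diagonal entry of the Hessian changing sign means the Hessian is neither positive- nor negative-semidefinite on all of R^2.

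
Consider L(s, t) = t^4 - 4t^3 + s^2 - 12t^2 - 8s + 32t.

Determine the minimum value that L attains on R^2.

L(s,t) separates as P(s) + Q(t), so its minimum is min P + min Q.
P'(s) = 2s - 8 vanishes at s ∈ {4}; Q'(t) = 4(t - 4)(t - 1)(t + 2) vanishes at t ∈ {-2, 1, 4}.
Local minima of P (where P''>0): P(4)=-16. Local minima of Q: Q(-2)=-64, Q(4)=-64.
So the global minimum of L is P(4) + Q(-2) = -16 − 64 = -80, attained at (4, -2).

-80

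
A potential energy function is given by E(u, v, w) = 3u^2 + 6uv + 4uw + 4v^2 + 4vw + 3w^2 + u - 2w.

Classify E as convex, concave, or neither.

convex

E is quadratic, so its Hessian is the constant matrix H = [[6, 6, 4], [6, 8, 4], [4, 4, 6]].
Leading principal minors: 6, 12, 40.
All positive ⇒ H ≻ 0 ⇒ convex.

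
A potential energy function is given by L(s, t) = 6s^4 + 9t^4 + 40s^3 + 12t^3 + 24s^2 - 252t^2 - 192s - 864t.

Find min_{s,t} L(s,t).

-4538

L(s,t) separates as P(s) + Q(t), so its minimum is min P + min Q.
P'(s) = 24(s - 1)(s + 2)(s + 4) vanishes at s ∈ {-4, -2, 1}; Q'(t) = 36(t - 4)(t + 2)(t + 3) vanishes at t ∈ {-3, -2, 4}.
Local minima of P (where P''>0): P(-4)=128, P(1)=-122. Local minima of Q: Q(-3)=729, Q(4)=-4416.
So the global minimum of L is P(1) + Q(4) = -122 − 4416 = -4538, attained at (1, 4).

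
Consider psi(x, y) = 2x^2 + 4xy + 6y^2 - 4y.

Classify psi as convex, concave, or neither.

psi is quadratic, so its Hessian is the constant matrix H = [[4, 4], [4, 12]].
det(H) = 32, tr(H) = 16.
det(H) > 0 and tr(H) > 0, so H is positive definite everywhere: convex.

convex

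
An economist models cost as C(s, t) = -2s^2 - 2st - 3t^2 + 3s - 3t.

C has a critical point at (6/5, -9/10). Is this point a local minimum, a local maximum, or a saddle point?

The Hessian of C is constant: H = [[-4, -2], [-2, -6]].
det(H) = (-4)·(-6) − (-2)² = 20.
det(H) > 0 and tr(H) = -10 < 0, so H is negative definite and the point is a local maximum.

local maximum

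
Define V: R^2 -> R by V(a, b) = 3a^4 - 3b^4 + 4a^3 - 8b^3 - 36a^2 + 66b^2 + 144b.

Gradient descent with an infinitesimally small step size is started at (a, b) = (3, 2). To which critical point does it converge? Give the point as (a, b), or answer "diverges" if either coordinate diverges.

V is separable, so gradient descent decouples: a follows -∂V/∂a, b follows -∂V/∂b.
∂V/∂a = 12a(a - 2)(a + 3); at a=3 this is 216, so a decreases.
∂V/∂b = -12(b - 3)(b + 1)(b + 4); at b=2 this is 216, so b decreases.
a converges to its nearest critical value 2 (a local min of the a-part); b converges to -1. The iterate converges to (2, -1).

(2, -1)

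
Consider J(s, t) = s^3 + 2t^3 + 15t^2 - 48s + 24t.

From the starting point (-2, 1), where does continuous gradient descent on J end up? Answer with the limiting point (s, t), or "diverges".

J is separable, so gradient descent decouples: s follows -∂J/∂s, t follows -∂J/∂t.
∂J/∂s = 3(s - 4)(s + 4); at s=-2 this is -36, so s increases.
∂J/∂t = 6(t + 1)(t + 4); at t=1 this is 60, so t decreases.
s converges to its nearest critical value 4 (a local min of the s-part); t converges to -1. The iterate converges to (4, -1).

(4, -1)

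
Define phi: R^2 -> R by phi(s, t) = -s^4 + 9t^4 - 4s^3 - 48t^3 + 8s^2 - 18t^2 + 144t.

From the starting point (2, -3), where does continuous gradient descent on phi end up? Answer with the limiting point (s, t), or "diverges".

diverges

phi is separable, so gradient descent decouples: s follows -∂phi/∂s, t follows -∂phi/∂t.
∂phi/∂s = -4s(s - 1)(s + 4); at s=2 this is -48, so s increases.
∂phi/∂t = 36(t - 4)(t - 1)(t + 1); at t=-3 this is -2016, so t increases.
The s-coordinate has no critical point in that direction and runs off to infinity.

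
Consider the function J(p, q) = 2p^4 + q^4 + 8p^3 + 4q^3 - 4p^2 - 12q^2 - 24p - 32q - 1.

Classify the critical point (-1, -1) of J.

local maximum

The mixed partial ∂²J/∂p∂q is 0, so the Hessian at any point is diag(J_pp, J_qq) = diag(8(3p^2 + 6p - 1), 12(q^2 + 2q - 2)).
At (-1, -1): H = diag(-32, -36).
Both eigenvalues are negative, so H is negative definite: a local maximum.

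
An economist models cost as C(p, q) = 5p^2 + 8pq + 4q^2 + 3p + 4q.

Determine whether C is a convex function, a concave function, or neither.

C is quadratic, so its Hessian is the constant matrix H = [[10, 8], [8, 8]].
det(H) = 16, tr(H) = 18.
det(H) > 0 and tr(H) > 0, so H is positive definite everywhere: convex.

convex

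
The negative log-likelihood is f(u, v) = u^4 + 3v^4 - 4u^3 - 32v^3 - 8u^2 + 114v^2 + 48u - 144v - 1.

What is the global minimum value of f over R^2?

f(u,v) separates as P(u) + Q(v) − 1, so its minimum is min P + min Q − 1.
P'(u) = 4(u - 3)(u - 2)(u + 2) vanishes at u ∈ {-2, 2, 3}; Q'(v) = 12(v - 4)(v - 3)(v - 1) vanishes at v ∈ {1, 3, 4}.
Local minima of P (where P''>0): P(-2)=-80, P(3)=45. Local minima of Q: Q(1)=-59, Q(4)=-32.
So the global minimum of f is P(-2) + Q(1) − 1 = -80 − 59 − 1 = -140, attained at (-2, 1).

-140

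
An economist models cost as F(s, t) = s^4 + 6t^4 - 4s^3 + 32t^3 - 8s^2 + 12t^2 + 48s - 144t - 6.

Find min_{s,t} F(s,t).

-180

F(s,t) separates as P(s) + Q(t) − 6, so its minimum is min P + min Q − 6.
P'(s) = 4(s - 3)(s - 2)(s + 2) vanishes at s ∈ {-2, 2, 3}; Q'(t) = 24(t - 1)(t + 2)(t + 3) vanishes at t ∈ {-3, -2, 1}.
Local minima of P (where P''>0): P(-2)=-80, P(3)=45. Local minima of Q: Q(-3)=162, Q(1)=-94.
So the global minimum of F is P(-2) + Q(1) − 6 = -80 − 94 − 6 = -180, attained at (-2, 1).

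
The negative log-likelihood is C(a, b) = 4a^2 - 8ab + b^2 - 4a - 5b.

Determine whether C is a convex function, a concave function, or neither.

C is quadratic, so its Hessian is the constant matrix H = [[8, -8], [-8, 2]].
det(H) = -48, tr(H) = 10.
det(H) < 0, so H is indefinite: neither convex nor concave.

neither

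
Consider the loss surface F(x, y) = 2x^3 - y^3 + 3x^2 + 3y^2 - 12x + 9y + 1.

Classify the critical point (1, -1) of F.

local minimum

The mixed partial ∂²F/∂x∂y is 0, so the Hessian at any point is diag(F_xx, F_yy) = diag(6(2x + 1), 6(-y + 1)).
At (1, -1): H = diag(18, 12).
Both eigenvalues are positive, so H is positive definite: a local minimum.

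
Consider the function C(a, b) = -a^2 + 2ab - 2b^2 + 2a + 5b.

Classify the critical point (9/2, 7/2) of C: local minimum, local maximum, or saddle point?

The Hessian of C is constant: H = [[-2, 2], [2, -4]].
det(H) = (-2)·(-4) − 2² = 4.
det(H) > 0 and tr(H) = -6 < 0, so H is negative definite and the point is a local maximum.

local maximum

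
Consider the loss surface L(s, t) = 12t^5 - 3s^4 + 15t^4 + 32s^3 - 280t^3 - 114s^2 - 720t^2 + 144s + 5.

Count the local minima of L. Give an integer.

L separates as a function of s plus a function of t, so ∇L=0 decouples.
∂L/∂s = -12(s - 4)(s - 3)(s - 1) = 0 at s ∈ {1, 3, 4}; ∂L/∂t = 60t(t - 4)(t + 2)(t + 3) = 0 at t ∈ {-3, -2, 0, 4}.
The Hessian is diagonal: diag(L_ss, L_tt). Second derivatives: L_ss(1)=-72, L_ss(3)=24, L_ss(4)=-36; L_tt(-3)=-1260, L_tt(-2)=720, L_tt(0)=-1440, L_tt(4)=10080.
Local minima occur where both diagonal entries positive: (3, -2), (3, 4). Count: 2.

2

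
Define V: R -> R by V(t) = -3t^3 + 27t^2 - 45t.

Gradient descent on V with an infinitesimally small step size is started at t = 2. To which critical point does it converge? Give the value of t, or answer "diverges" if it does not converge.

V'(t) = -9(t - 5)(t - 1), so V'(2) = 27.
Gradient descent moves in the -V' direction, i.e. t is decreasing.
The nearest critical point in that direction is t = 1, where V'' = 36 > 0 (a local minimum). The iterate converges there.

1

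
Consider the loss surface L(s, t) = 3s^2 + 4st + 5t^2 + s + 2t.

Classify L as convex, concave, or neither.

L is quadratic, so its Hessian is the constant matrix H = [[6, 4], [4, 10]].
det(H) = 44, tr(H) = 16.
det(H) > 0 and tr(H) > 0, so H is positive definite everywhere: convex.

convex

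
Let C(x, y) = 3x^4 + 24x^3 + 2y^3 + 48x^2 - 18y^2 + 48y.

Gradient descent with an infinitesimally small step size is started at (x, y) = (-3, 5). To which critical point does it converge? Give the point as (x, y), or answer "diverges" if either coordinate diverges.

C is separable, so gradient descent decouples: x follows -∂C/∂x, y follows -∂C/∂y.
∂C/∂x = 12x(x + 2)(x + 4); at x=-3 this is 36, so x decreases.
∂C/∂y = 6(y - 4)(y - 2); at y=5 this is 18, so y decreases.
x converges to its nearest critical value -4 (a local min of the x-part); y converges to 4. The iterate converges to (-4, 4).

(-4, 4)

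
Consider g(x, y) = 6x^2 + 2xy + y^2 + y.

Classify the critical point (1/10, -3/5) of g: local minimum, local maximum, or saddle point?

local minimum

The Hessian of g is constant: H = [[12, 2], [2, 2]].
det(H) = 12·2 − 2² = 20.
det(H) > 0 and tr(H) = 14 > 0, so H is positive definite and the point is a local minimum.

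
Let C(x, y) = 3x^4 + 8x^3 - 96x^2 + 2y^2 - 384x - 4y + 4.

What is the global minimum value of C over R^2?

C(x,y) separates as P(x) + Q(y) + 4, so its minimum is min P + min Q + 4.
P'(x) = 12(x - 4)(x + 2)(x + 4) vanishes at x ∈ {-4, -2, 4}; Q'(y) = 4y - 4 vanishes at y ∈ {1}.
Local minima of P (where P''>0): P(-4)=256, P(4)=-1792. Local minima of Q: Q(1)=-2.
So the global minimum of C is P(4) + Q(1) + 4 = -1792 − 2 + 4 = -1790, attained at (4, 1).

-1790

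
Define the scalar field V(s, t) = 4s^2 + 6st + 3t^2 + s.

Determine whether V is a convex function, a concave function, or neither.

V is quadratic, so its Hessian is the constant matrix H = [[8, 6], [6, 6]].
det(H) = 12, tr(H) = 14.
det(H) > 0 and tr(H) > 0, so H is positive definite everywhere: convex.

convex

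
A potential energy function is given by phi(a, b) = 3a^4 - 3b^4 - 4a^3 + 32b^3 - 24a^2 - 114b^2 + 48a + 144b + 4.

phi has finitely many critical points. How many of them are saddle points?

phi separates as a function of a plus a function of b, so ∇phi=0 decouples.
∂phi/∂a = 12(a - 2)(a - 1)(a + 2) = 0 at a ∈ {-2, 1, 2}; ∂phi/∂b = -12(b - 4)(b - 3)(b - 1) = 0 at b ∈ {1, 3, 4}.
The Hessian is diagonal: diag(phi_aa, phi_bb). Second derivatives: phi_aa(-2)=144, phi_aa(1)=-36, phi_aa(2)=48; phi_bb(1)=-72, phi_bb(3)=24, phi_bb(4)=-36.
Saddle points occur where the two diagonal entries have opposite signs: (-2, 1), (-2, 4), (1, 3), (2, 1), (2, 4). Count: 5.

5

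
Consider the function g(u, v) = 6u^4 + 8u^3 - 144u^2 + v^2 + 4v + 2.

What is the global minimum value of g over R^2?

g(u,v) separates as P(u) + Q(v) + 2, so its minimum is min P + min Q + 2.
P'(u) = 24u(u - 3)(u + 4) vanishes at u ∈ {-4, 0, 3}; Q'(v) = 2v + 4 vanishes at v ∈ {-2}.
Local minima of P (where P''>0): P(-4)=-1280, P(3)=-594. Local minima of Q: Q(-2)=-4.
So the global minimum of g is P(-4) + Q(-2) + 2 = -1280 − 4 + 2 = -1282, attained at (-4, -2).

-1282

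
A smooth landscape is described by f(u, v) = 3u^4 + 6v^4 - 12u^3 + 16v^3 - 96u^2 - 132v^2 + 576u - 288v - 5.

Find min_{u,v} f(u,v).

f(u,v) separates as P(u) + Q(v) − 5, so its minimum is min P + min Q − 5.
P'(u) = 12(u - 4)(u - 3)(u + 4) vanishes at u ∈ {-4, 3, 4}; Q'(v) = 24(v - 3)(v + 1)(v + 4) vanishes at v ∈ {-4, -1, 3}.
Local minima of P (where P''>0): P(-4)=-2304, P(4)=768. Local minima of Q: Q(-4)=-448, Q(3)=-1134.
So the global minimum of f is P(-4) + Q(3) − 5 = -2304 − 1134 − 5 = -3443, attained at (-4, 3).

-3443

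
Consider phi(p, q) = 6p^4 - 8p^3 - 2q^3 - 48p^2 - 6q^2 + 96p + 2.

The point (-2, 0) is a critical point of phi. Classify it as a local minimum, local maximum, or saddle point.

saddle point

The mixed partial ∂²phi/∂p∂q is 0, so the Hessian at any point is diag(phi_pp, phi_qq) = diag(24(3p^2 - 2p - 4), -12(q + 1)).
At (-2, 0): H = diag(288, -12).
The eigenvalues have opposite signs, so H is indefinite: a saddle point.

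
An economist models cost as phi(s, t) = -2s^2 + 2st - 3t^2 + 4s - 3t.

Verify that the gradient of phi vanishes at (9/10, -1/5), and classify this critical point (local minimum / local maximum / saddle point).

∇phi = (-4s + 2t + 4, 2s - 6t - 3); substituting (9/10, -1/5) gives ∇phi = (0, 0), so (9/10, -1/5) is indeed a critical point.
The Hessian of phi is constant: H = [[-4, 2], [2, -6]].
det(H) = (-4)·(-6) − 2² = 20.
det(H) > 0 and tr(H) = -10 < 0, so H is negative definite and the point is a local maximum.

local maximum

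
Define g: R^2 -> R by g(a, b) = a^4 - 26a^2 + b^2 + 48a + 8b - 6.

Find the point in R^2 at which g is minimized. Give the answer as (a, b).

g(a,b) separates as P(a) + Q(b) − 6, so its minimum is min P + min Q − 6.
P'(a) = 4(a - 3)(a - 1)(a + 4) vanishes at a ∈ {-4, 1, 3}; Q'(b) = 2b + 8 vanishes at b ∈ {-4}.
Local minima of P (where P''>0): P(-4)=-352, P(3)=-9. Local minima of Q: Q(-4)=-16.
So the global minimum of g is P(-4) + Q(-4) − 6 = -352 − 16 − 6 = -374, attained at (-4, -4).

(-4, -4)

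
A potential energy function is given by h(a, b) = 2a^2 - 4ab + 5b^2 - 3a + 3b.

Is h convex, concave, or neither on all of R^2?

convex

h is quadratic, so its Hessian is the constant matrix H = [[4, -4], [-4, 10]].
det(H) = 24, tr(H) = 14.
det(H) > 0 and tr(H) > 0, so H is positive definite everywhere: convex.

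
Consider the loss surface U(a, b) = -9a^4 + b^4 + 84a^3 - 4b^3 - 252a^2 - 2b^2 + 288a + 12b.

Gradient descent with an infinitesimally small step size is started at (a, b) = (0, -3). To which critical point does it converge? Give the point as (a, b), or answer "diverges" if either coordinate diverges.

U is separable, so gradient descent decouples: a follows -∂U/∂a, b follows -∂U/∂b.
∂U/∂a = -36(a - 4)(a - 2)(a - 1); at a=0 this is 288, so a decreases.
∂U/∂b = 4(b - 3)(b - 1)(b + 1); at b=-3 this is -192, so b increases.
The a-coordinate has no critical point in that direction and runs off to infinity.

diverges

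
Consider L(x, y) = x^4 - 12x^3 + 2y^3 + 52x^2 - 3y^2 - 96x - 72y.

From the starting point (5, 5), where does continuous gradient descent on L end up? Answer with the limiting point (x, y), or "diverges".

(4, 4)

L is separable, so gradient descent decouples: x follows -∂L/∂x, y follows -∂L/∂y.
∂L/∂x = 4(x - 4)(x - 3)(x - 2); at x=5 this is 24, so x decreases.
∂L/∂y = 6(y - 4)(y + 3); at y=5 this is 48, so y decreases.
x converges to its nearest critical value 4 (a local min of the x-part); y converges to 4. The iterate converges to (4, 4).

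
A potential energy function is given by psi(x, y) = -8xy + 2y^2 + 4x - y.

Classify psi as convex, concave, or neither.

neither

psi is quadratic, so its Hessian is the constant matrix H = [[0, -8], [-8, 4]].
det(H) = -64, tr(H) = 4.
det(H) < 0, so H is indefinite: neither convex nor concave.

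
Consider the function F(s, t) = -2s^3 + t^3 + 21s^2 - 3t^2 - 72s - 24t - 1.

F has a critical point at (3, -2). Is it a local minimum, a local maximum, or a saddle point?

The mixed partial ∂²F/∂s∂t is 0, so the Hessian at any point is diag(F_ss, F_tt) = diag(6(-2s + 7), 6(t - 1)).
At (3, -2): H = diag(6, -18).
The eigenvalues have opposite signs, so H is indefinite: a saddle point.

saddle point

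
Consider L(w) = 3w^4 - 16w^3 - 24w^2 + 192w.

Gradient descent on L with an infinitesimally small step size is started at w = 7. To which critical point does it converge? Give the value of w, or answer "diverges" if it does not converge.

L'(w) = 12(w - 4)(w - 2)(w + 2), so L'(7) = 1620.
Gradient descent moves in the -L' direction, i.e. w is decreasing.
The nearest critical point in that direction is w = 4, where L'' = 144 > 0 (a local minimum). The iterate converges there.

4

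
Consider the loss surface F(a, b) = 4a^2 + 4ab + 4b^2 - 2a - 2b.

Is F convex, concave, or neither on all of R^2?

F is quadratic, so its Hessian is the constant matrix H = [[8, 4], [4, 8]].
det(H) = 48, tr(H) = 16.
det(H) > 0 and tr(H) > 0, so H is positive definite everywhere: convex.

convex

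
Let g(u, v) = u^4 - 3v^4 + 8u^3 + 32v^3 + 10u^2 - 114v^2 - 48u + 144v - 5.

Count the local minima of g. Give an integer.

2

g separates as a function of u plus a function of v, so ∇g=0 decouples.
∂g/∂u = 4(u - 1)(u + 3)(u + 4) = 0 at u ∈ {-4, -3, 1}; ∂g/∂v = -12(v - 4)(v - 3)(v - 1) = 0 at v ∈ {1, 3, 4}.
The Hessian is diagonal: diag(g_uu, g_vv). Second derivatives: g_uu(-4)=20, g_uu(-3)=-16, g_uu(1)=80; g_vv(1)=-72, g_vv(3)=24, g_vv(4)=-36.
Local minima occur where both diagonal entries positive: (-4, 3), (1, 3). Count: 2.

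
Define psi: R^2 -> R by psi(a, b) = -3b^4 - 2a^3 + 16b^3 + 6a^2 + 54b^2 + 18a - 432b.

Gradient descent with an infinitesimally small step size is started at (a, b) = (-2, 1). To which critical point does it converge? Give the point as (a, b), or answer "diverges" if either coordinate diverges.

psi is separable, so gradient descent decouples: a follows -∂psi/∂a, b follows -∂psi/∂b.
∂psi/∂a = -6(a - 3)(a + 1); at a=-2 this is -30, so a increases.
∂psi/∂b = -12(b - 4)(b - 3)(b + 3); at b=1 this is -288, so b increases.
a converges to its nearest critical value -1 (a local min of the a-part); b converges to 3. The iterate converges to (-1, 3).

(-1, 3)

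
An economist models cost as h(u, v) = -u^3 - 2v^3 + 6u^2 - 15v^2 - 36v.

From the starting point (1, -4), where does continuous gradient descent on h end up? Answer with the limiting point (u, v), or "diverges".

(0, -3)

h is separable, so gradient descent decouples: u follows -∂h/∂u, v follows -∂h/∂v.
∂h/∂u = -3u(u - 4); at u=1 this is 9, so u decreases.
∂h/∂v = -6(v + 2)(v + 3); at v=-4 this is -12, so v increases.
u converges to its nearest critical value 0 (a local min of the u-part); v converges to -3. The iterate converges to (0, -3).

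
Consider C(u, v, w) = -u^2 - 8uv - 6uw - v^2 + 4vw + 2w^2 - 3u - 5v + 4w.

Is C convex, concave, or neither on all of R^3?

C is quadratic, so its Hessian is the constant matrix H = [[-2, -8, -6], [-8, -2, 4], [-6, 4, 4]].
Leading principal minors: -2, -60, 248.
Neither pattern holds ⇒ H is indefinite ⇒ neither convex nor concave.

neither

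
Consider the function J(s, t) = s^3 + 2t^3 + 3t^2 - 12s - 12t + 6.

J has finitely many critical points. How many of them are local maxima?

J separates as a function of s plus a function of t, so ∇J=0 decouples.
∂J/∂s = 3(s - 2)(s + 2) = 0 at s ∈ {-2, 2}; ∂J/∂t = 6(t - 1)(t + 2) = 0 at t ∈ {-2, 1}.
The Hessian is diagonal: diag(J_ss, J_tt). Second derivatives: J_ss(-2)=-12, J_ss(2)=12; J_tt(-2)=-18, J_tt(1)=18.
Local maxima occur where both diagonal entries negative: (-2, -2). Count: 1.

1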